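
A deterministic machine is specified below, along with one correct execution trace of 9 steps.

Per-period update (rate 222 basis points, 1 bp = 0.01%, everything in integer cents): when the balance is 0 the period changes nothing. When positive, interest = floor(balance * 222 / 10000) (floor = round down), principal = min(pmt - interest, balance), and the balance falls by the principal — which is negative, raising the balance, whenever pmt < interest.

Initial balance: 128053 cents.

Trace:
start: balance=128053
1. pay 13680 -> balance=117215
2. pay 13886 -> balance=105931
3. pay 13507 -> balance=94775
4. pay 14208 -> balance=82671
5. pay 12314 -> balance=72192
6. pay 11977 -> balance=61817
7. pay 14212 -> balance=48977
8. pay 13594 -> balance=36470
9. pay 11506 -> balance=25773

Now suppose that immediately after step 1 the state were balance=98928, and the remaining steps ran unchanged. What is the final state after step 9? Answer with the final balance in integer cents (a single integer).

state after step 1 := balance=98928
2. pay 13886 -> balance=87238
3. pay 13507 -> balance=75667
4. pay 14208 -> balance=63138
5. pay 12314 -> balance=52225
6. pay 11977 -> balance=41407
7. pay 14212 -> balance=28114
8. pay 13594 -> balance=15144
9. pay 11506 -> balance=3974

3974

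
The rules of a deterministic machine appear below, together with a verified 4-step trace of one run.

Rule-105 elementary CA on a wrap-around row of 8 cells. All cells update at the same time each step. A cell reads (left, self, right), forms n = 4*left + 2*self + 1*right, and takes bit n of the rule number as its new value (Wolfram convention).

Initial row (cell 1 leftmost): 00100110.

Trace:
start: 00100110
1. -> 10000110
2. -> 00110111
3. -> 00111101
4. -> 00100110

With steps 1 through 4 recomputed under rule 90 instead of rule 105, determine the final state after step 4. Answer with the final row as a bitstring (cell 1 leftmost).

00000000

(re-executing steps 1..4 under rule 90; state before step 1: 00100110)
1. -> 01011111
2. -> 00010001
3. -> 10101010
4. -> 00000000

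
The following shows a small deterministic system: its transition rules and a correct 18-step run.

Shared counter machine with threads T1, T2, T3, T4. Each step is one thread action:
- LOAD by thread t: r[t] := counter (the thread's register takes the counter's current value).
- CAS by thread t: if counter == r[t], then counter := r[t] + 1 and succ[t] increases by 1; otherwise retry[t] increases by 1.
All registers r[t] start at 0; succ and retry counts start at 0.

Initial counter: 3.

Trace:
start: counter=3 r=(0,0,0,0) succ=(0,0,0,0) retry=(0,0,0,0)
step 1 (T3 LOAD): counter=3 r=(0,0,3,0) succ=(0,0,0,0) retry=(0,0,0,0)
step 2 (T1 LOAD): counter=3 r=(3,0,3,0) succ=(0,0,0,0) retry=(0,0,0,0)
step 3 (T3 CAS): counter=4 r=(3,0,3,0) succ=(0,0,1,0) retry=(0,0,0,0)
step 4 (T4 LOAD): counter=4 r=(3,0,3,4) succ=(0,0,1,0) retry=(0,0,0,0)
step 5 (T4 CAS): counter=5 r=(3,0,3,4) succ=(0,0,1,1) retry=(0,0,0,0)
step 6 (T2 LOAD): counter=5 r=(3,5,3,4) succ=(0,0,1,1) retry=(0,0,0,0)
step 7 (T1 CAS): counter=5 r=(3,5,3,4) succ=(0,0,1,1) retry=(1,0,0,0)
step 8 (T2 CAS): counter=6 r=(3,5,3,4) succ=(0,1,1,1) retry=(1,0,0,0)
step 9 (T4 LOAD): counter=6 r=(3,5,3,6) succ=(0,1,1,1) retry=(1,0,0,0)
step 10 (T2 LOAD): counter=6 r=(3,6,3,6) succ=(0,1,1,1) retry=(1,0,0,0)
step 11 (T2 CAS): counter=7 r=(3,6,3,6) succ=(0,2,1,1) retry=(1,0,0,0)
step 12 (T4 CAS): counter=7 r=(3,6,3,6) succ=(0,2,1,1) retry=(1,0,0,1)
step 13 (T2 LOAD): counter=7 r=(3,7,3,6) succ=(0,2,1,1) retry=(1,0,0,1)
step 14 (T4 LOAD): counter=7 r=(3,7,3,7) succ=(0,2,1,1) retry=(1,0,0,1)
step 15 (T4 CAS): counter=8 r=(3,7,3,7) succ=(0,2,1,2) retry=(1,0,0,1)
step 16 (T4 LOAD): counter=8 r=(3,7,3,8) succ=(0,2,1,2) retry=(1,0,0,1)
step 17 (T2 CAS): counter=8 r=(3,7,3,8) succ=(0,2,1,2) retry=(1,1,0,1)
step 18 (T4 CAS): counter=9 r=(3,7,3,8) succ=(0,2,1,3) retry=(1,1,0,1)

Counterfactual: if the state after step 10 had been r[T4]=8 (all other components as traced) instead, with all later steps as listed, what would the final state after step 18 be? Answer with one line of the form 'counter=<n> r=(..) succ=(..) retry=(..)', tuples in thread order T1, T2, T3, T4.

counter=9 r=(3,7,3,8) succ=(0,2,1,3) retry=(1,1,0,1)

state after step 10 := counter=6 r=(3,6,3,8) succ=(0,1,1,1) retry=(1,0,0,0)
step 11 (T2 CAS): counter=7 r=(3,6,3,8) succ=(0,2,1,1) retry=(1,0,0,0)
step 12 (T4 CAS): counter=7 r=(3,6,3,8) succ=(0,2,1,1) retry=(1,0,0,1)
step 13 (T2 LOAD): counter=7 r=(3,7,3,8) succ=(0,2,1,1) retry=(1,0,0,1)
step 14 (T4 LOAD): counter=7 r=(3,7,3,7) succ=(0,2,1,1) retry=(1,0,0,1)
step 15 (T4 CAS): counter=8 r=(3,7,3,7) succ=(0,2,1,2) retry=(1,0,0,1)
step 16 (T4 LOAD): counter=8 r=(3,7,3,8) succ=(0,2,1,2) retry=(1,0,0,1)
step 17 (T2 CAS): counter=8 r=(3,7,3,8) succ=(0,2,1,2) retry=(1,1,0,1)
step 18 (T4 CAS): counter=9 r=(3,7,3,8) succ=(0,2,1,3) retry=(1,1,0,1)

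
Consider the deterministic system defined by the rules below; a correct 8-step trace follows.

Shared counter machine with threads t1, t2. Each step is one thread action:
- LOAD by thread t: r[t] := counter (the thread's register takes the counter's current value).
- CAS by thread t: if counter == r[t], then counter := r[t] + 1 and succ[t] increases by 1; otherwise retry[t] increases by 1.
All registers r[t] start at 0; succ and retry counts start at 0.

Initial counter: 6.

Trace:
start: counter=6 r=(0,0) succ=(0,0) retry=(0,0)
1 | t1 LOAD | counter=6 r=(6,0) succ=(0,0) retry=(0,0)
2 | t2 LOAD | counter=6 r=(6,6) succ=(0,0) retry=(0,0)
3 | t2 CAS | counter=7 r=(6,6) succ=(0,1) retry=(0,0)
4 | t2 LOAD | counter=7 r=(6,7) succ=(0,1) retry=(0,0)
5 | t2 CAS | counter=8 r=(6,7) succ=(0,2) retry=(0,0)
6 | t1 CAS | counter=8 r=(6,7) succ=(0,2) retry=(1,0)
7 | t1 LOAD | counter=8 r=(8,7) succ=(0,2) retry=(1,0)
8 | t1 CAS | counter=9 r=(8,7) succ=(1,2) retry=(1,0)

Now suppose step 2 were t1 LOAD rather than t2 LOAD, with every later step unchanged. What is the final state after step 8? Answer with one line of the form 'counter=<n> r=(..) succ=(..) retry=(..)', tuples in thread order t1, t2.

counter=8 r=(7,6) succ=(1,1) retry=(1,1)

(re-executing from step 2 with the substitution; state before step 2: counter=6 r=(6,0) succ=(0,0) retry=(0,0))
2 | t1 LOAD | counter=6 r=(6,0) succ=(0,0) retry=(0,0)
3 | t2 CAS | counter=6 r=(6,0) succ=(0,0) retry=(0,1)
4 | t2 LOAD | counter=6 r=(6,6) succ=(0,0) retry=(0,1)
5 | t2 CAS | counter=7 r=(6,6) succ=(0,1) retry=(0,1)
6 | t1 CAS | counter=7 r=(6,6) succ=(0,1) retry=(1,1)
7 | t1 LOAD | counter=7 r=(7,6) succ=(0,1) retry=(1,1)
8 | t1 CAS | counter=8 r=(7,6) succ=(1,1) retry=(1,1)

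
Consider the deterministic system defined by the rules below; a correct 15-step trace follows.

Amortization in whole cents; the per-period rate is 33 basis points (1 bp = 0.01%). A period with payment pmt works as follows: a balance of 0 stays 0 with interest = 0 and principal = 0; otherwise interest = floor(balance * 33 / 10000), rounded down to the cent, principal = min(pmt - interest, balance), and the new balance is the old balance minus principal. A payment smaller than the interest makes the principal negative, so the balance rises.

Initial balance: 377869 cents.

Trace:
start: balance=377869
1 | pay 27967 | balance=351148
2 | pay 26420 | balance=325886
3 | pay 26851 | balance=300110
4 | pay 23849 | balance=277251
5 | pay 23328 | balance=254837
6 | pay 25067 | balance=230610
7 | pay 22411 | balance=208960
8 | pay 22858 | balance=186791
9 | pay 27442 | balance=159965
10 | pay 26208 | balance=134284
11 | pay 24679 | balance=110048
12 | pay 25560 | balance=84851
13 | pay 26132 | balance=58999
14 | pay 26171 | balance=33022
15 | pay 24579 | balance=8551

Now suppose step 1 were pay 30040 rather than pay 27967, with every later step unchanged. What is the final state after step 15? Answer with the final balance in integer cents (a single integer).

(re-executing from step 1 with the substitution; state before step 1: balance=377869)
1 | pay 30040 | balance=349075
2 | pay 26420 | balance=323806
3 | pay 26851 | balance=298023
4 | pay 23849 | balance=275157
5 | pay 23328 | balance=252737
6 | pay 25067 | balance=228504
7 | pay 22411 | balance=206847
8 | pay 22858 | balance=184671
9 | pay 27442 | balance=157838
10 | pay 26208 | balance=132150
11 | pay 24679 | balance=107907
12 | pay 25560 | balance=82703
13 | pay 26132 | balance=56843
14 | pay 26171 | balance=30859
15 | pay 24579 | balance=6381

6381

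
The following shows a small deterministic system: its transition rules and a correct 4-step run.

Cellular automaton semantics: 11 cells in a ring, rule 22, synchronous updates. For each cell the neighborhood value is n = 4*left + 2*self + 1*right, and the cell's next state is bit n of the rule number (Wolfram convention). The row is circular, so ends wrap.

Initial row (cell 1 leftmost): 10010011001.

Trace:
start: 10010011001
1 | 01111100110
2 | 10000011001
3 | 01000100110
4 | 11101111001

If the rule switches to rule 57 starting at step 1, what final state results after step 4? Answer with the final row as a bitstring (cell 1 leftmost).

10101001010

(re-executing steps 1..4 under rule 57; state before step 1: 10010011001)
1 | 01001010101
2 | 10100101010
3 | 01010010101
4 | 10101001010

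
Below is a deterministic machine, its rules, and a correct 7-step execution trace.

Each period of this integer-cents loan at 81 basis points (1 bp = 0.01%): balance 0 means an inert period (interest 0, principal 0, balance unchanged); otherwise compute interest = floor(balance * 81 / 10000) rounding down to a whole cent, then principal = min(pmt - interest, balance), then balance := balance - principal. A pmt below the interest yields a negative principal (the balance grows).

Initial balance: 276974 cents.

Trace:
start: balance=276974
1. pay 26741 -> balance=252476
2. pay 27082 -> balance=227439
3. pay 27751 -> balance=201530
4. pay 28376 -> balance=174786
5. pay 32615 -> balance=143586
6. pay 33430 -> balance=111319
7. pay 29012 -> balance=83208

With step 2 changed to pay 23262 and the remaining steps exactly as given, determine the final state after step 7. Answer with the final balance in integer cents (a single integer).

87185

(re-executing from step 2 with the substitution; state before step 2: balance=252476)
2. pay 23262 -> balance=231259
3. pay 27751 -> balance=205381
4. pay 28376 -> balance=178668
5. pay 32615 -> balance=147500
6. pay 33430 -> balance=115264
7. pay 29012 -> balance=87185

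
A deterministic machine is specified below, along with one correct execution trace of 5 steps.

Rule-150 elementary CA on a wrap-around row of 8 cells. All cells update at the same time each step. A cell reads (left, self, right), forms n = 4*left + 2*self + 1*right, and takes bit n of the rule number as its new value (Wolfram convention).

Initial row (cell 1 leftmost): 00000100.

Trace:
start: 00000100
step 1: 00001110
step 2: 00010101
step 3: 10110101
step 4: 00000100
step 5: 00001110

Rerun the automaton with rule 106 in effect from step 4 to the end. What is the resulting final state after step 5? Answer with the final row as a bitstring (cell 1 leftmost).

(re-executing steps 4..5 under rule 106; state before step 4: 10110101)
step 4: 11111011
step 5: 00001110

00001110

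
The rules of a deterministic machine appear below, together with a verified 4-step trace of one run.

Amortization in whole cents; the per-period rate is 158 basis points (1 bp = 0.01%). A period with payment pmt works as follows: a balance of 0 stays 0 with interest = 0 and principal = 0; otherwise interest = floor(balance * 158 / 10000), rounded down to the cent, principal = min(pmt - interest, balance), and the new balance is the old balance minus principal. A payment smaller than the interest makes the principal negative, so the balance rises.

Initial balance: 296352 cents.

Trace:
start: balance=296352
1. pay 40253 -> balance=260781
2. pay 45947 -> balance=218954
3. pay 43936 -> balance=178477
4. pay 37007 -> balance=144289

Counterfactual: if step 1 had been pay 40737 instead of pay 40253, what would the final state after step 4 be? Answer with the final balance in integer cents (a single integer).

(re-executing from step 1 with the substitution; state before step 1: balance=296352)
1. pay 40737 -> balance=260297
2. pay 45947 -> balance=218462
3. pay 43936 -> balance=177977
4. pay 37007 -> balance=143782

143782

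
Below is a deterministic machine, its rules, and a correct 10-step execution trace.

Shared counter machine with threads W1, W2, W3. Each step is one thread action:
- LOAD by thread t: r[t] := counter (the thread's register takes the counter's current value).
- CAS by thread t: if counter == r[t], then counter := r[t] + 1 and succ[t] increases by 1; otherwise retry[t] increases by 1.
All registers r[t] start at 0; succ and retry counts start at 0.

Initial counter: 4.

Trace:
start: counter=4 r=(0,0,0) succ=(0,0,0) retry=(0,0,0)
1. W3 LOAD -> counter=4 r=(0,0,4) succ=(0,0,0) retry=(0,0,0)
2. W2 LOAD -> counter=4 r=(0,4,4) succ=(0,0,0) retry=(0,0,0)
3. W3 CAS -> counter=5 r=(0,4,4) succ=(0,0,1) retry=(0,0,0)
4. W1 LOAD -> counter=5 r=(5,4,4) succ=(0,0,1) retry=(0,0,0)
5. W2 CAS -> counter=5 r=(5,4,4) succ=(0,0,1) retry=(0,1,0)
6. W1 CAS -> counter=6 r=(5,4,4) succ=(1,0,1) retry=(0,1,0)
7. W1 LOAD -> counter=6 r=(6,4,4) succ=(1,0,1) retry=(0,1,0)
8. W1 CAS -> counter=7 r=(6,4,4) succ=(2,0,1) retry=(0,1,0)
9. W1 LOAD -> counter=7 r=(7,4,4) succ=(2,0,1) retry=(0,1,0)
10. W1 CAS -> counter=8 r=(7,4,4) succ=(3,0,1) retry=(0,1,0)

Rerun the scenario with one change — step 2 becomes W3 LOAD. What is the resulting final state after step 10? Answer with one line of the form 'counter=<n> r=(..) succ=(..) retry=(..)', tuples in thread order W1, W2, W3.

(re-executing from step 2 with the substitution; state before step 2: counter=4 r=(0,0,4) succ=(0,0,0) retry=(0,0,0))
2. W3 LOAD -> counter=4 r=(0,0,4) succ=(0,0,0) retry=(0,0,0)
3. W3 CAS -> counter=5 r=(0,0,4) succ=(0,0,1) retry=(0,0,0)
4. W1 LOAD -> counter=5 r=(5,0,4) succ=(0,0,1) retry=(0,0,0)
5. W2 CAS -> counter=5 r=(5,0,4) succ=(0,0,1) retry=(0,1,0)
6. W1 CAS -> counter=6 r=(5,0,4) succ=(1,0,1) retry=(0,1,0)
7. W1 LOAD -> counter=6 r=(6,0,4) succ=(1,0,1) retry=(0,1,0)
8. W1 CAS -> counter=7 r=(6,0,4) succ=(2,0,1) retry=(0,1,0)
9. W1 LOAD -> counter=7 r=(7,0,4) succ=(2,0,1) retry=(0,1,0)
10. W1 CAS -> counter=8 r=(7,0,4) succ=(3,0,1) retry=(0,1,0)

counter=8 r=(7,0,4) succ=(3,0,1) retry=(0,1,0)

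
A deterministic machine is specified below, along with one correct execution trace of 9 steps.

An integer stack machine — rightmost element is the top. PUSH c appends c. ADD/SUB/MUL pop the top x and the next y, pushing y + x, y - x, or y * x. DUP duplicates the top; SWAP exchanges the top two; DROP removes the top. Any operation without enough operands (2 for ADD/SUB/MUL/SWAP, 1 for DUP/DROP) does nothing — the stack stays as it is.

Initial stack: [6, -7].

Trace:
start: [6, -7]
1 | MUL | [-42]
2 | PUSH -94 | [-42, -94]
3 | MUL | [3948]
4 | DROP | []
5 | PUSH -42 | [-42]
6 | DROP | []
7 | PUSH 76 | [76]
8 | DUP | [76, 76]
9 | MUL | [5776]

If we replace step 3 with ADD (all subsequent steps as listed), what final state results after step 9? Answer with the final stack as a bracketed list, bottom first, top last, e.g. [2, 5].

(re-executing from step 3 with the substitution; state before step 3: [-42, -94])
3 | ADD | [-136]
4 | DROP | []
5 | PUSH -42 | [-42]
6 | DROP | []
7 | PUSH 76 | [76]
8 | DUP | [76, 76]
9 | MUL | [5776]

[5776]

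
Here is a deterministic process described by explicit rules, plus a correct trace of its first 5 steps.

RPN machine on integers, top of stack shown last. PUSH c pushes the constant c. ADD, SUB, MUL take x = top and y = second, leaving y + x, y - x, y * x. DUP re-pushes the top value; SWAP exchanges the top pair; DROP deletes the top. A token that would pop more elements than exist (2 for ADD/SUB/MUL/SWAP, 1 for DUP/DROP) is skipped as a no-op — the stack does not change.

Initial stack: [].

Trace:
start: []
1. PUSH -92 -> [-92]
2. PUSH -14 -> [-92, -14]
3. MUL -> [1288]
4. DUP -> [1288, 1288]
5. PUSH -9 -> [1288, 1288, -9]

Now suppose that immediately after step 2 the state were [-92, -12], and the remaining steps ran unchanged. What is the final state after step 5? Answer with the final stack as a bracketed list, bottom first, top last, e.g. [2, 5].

[1104, 1104, -9]

state after step 2 := [-92, -12]
3. MUL -> [1104]
4. DUP -> [1104, 1104]
5. PUSH -9 -> [1104, 1104, -9]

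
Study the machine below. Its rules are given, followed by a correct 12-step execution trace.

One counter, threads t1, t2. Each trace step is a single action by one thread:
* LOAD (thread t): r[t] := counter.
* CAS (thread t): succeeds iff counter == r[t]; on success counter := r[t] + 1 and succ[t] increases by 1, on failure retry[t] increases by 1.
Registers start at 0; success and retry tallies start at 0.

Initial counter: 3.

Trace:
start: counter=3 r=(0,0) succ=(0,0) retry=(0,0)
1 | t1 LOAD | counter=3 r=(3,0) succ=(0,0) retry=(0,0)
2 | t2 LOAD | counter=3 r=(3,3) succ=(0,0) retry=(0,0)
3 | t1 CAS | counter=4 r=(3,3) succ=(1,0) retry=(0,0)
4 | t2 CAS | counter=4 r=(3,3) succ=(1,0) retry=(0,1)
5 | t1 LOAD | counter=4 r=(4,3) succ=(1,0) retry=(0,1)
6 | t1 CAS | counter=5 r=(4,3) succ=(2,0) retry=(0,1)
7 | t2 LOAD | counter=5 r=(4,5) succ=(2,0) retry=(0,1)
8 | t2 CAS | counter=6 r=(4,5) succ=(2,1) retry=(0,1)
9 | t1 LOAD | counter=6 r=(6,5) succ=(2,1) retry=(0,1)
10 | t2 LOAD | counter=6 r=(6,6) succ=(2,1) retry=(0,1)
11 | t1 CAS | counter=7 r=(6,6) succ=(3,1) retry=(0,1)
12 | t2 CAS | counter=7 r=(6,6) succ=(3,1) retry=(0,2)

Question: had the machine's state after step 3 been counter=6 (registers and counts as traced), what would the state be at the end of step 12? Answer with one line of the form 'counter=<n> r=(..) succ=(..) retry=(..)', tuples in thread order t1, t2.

state after step 3 := counter=6 r=(3,3) succ=(1,0) retry=(0,0)
4 | t2 CAS | counter=6 r=(3,3) succ=(1,0) retry=(0,1)
5 | t1 LOAD | counter=6 r=(6,3) succ=(1,0) retry=(0,1)
6 | t1 CAS | counter=7 r=(6,3) succ=(2,0) retry=(0,1)
7 | t2 LOAD | counter=7 r=(6,7) succ=(2,0) retry=(0,1)
8 | t2 CAS | counter=8 r=(6,7) succ=(2,1) retry=(0,1)
9 | t1 LOAD | counter=8 r=(8,7) succ=(2,1) retry=(0,1)
10 | t2 LOAD | counter=8 r=(8,8) succ=(2,1) retry=(0,1)
11 | t1 CAS | counter=9 r=(8,8) succ=(3,1) retry=(0,1)
12 | t2 CAS | counter=9 r=(8,8) succ=(3,1) retry=(0,2)

counter=9 r=(8,8) succ=(3,1) retry=(0,2)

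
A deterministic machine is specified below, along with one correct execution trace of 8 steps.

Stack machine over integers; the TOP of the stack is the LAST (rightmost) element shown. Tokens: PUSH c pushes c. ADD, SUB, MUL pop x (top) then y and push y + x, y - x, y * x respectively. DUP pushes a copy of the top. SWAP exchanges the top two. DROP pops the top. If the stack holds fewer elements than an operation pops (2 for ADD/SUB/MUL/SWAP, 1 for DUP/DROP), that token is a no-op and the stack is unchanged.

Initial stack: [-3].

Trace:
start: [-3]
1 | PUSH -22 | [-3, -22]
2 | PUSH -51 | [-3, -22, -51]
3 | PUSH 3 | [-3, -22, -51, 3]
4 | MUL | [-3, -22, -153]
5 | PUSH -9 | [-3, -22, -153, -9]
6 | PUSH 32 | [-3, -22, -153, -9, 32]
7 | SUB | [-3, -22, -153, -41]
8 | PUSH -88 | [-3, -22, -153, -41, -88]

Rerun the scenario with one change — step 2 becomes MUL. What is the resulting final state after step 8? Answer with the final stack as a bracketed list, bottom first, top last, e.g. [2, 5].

[198, -41, -88]

(re-executing from step 2 with the substitution; state before step 2: [-3, -22])
2 | MUL | [66]
3 | PUSH 3 | [66, 3]
4 | MUL | [198]
5 | PUSH -9 | [198, -9]
6 | PUSH 32 | [198, -9, 32]
7 | SUB | [198, -41]
8 | PUSH -88 | [198, -41, -88]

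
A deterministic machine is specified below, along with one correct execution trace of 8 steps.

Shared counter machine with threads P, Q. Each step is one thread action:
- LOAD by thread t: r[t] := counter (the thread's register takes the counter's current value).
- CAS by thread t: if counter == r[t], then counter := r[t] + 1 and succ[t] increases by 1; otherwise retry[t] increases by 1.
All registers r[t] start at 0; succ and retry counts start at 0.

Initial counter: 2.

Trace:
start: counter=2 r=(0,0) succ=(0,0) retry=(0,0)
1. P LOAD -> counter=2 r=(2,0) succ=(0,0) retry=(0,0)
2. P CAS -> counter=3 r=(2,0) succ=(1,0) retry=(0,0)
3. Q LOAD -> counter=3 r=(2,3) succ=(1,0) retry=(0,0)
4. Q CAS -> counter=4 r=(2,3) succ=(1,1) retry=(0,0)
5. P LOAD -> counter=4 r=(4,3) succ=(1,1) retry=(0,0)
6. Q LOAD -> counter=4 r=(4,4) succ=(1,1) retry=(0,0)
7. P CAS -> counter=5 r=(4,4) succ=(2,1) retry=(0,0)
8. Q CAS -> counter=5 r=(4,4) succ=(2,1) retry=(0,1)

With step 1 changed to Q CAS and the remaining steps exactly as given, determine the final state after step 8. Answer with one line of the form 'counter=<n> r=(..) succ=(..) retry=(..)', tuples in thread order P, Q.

(re-executing from step 1 with the substitution; state before step 1: counter=2 r=(0,0) succ=(0,0) retry=(0,0))
1. Q CAS -> counter=2 r=(0,0) succ=(0,0) retry=(0,1)
2. P CAS -> counter=2 r=(0,0) succ=(0,0) retry=(1,1)
3. Q LOAD -> counter=2 r=(0,2) succ=(0,0) retry=(1,1)
4. Q CAS -> counter=3 r=(0,2) succ=(0,1) retry=(1,1)
5. P LOAD -> counter=3 r=(3,2) succ=(0,1) retry=(1,1)
6. Q LOAD -> counter=3 r=(3,3) succ=(0,1) retry=(1,1)
7. P CAS -> counter=4 r=(3,3) succ=(1,1) retry=(1,1)
8. Q CAS -> counter=4 r=(3,3) succ=(1,1) retry=(1,2)

counter=4 r=(3,3) succ=(1,1) retry=(1,2)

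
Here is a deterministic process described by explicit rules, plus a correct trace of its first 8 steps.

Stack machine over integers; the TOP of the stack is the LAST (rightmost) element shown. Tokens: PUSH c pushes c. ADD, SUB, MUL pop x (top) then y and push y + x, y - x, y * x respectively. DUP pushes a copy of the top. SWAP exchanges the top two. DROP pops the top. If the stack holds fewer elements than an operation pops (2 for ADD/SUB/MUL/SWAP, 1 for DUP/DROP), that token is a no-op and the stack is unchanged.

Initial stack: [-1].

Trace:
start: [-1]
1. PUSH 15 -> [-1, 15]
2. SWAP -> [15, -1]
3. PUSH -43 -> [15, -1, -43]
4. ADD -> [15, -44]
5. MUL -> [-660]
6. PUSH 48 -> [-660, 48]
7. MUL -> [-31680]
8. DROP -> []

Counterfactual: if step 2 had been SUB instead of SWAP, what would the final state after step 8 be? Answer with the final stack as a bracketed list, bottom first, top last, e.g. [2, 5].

[]

(re-executing from step 2 with the substitution; state before step 2: [-1, 15])
2. SUB -> [-16]
3. PUSH -43 -> [-16, -43]
4. ADD -> [-59]
5. MUL -> [-59]
6. PUSH 48 -> [-59, 48]
7. MUL -> [-2832]
8. DROP -> []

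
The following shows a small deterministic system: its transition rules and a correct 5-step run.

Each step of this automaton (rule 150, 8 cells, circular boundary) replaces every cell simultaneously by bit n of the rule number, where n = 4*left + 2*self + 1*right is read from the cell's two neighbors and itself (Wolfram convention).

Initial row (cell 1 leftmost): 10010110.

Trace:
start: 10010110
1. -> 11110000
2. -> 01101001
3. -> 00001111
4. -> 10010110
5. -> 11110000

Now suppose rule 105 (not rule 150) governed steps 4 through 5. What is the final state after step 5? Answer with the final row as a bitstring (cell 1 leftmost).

(re-executing steps 4..5 under rule 105; state before step 4: 00001111)
4. -> 01101001
5. -> 11110000

11110000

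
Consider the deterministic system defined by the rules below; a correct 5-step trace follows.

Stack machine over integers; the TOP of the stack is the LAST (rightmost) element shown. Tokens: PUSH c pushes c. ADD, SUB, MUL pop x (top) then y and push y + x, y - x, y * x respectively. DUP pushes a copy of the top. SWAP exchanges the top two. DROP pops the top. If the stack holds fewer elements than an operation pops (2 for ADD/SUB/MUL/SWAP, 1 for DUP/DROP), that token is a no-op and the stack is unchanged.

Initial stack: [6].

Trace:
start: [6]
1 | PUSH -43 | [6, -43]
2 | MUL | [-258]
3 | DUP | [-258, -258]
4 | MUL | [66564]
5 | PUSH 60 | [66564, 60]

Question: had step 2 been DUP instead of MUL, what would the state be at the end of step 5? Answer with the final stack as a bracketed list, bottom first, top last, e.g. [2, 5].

[6, -43, 1849, 60]

(re-executing from step 2 with the substitution; state before step 2: [6, -43])
2 | DUP | [6, -43, -43]
3 | DUP | [6, -43, -43, -43]
4 | MUL | [6, -43, 1849]
5 | PUSH 60 | [6, -43, 1849, 60]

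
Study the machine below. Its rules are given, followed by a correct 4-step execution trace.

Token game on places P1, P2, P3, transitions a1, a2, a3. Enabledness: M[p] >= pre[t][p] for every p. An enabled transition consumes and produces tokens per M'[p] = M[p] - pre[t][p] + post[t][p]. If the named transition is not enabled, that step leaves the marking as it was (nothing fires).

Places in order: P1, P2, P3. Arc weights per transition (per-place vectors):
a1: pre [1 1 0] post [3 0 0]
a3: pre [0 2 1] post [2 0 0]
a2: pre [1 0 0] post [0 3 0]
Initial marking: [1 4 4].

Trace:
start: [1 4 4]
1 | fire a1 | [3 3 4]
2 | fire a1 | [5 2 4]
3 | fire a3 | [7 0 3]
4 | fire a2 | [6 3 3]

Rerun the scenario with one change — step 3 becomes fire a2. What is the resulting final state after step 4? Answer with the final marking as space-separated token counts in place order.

(re-executing from step 3 with the substitution; state before step 3: [5 2 4])
3 | fire a2 | [4 5 4]
4 | fire a2 | [3 8 4]

3 8 4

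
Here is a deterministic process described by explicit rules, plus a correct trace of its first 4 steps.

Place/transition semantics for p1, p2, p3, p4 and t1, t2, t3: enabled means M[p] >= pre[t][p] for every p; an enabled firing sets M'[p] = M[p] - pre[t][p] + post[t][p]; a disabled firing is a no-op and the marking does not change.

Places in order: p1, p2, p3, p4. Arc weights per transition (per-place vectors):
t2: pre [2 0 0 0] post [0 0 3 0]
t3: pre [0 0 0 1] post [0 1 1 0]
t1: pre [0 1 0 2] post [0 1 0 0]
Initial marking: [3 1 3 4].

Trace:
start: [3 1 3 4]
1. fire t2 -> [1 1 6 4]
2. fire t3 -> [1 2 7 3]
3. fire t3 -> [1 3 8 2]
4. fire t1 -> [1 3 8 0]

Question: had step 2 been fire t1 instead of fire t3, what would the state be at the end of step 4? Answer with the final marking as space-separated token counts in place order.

1 2 7 1

(re-executing from step 2 with the substitution; state before step 2: [1 1 6 4])
2. fire t1 -> [1 1 6 2]
3. fire t3 -> [1 2 7 1]
4. fire t1 -> [1 2 7 1]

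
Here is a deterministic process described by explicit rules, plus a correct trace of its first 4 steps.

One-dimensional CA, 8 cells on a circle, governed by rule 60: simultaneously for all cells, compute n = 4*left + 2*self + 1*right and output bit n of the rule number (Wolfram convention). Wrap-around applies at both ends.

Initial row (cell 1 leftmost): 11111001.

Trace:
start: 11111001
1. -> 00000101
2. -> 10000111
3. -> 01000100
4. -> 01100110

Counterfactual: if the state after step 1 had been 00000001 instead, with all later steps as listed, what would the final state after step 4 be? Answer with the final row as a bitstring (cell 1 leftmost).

11100001

state after step 1 := 00000001
2. -> 10000001
3. -> 01000001
4. -> 11100001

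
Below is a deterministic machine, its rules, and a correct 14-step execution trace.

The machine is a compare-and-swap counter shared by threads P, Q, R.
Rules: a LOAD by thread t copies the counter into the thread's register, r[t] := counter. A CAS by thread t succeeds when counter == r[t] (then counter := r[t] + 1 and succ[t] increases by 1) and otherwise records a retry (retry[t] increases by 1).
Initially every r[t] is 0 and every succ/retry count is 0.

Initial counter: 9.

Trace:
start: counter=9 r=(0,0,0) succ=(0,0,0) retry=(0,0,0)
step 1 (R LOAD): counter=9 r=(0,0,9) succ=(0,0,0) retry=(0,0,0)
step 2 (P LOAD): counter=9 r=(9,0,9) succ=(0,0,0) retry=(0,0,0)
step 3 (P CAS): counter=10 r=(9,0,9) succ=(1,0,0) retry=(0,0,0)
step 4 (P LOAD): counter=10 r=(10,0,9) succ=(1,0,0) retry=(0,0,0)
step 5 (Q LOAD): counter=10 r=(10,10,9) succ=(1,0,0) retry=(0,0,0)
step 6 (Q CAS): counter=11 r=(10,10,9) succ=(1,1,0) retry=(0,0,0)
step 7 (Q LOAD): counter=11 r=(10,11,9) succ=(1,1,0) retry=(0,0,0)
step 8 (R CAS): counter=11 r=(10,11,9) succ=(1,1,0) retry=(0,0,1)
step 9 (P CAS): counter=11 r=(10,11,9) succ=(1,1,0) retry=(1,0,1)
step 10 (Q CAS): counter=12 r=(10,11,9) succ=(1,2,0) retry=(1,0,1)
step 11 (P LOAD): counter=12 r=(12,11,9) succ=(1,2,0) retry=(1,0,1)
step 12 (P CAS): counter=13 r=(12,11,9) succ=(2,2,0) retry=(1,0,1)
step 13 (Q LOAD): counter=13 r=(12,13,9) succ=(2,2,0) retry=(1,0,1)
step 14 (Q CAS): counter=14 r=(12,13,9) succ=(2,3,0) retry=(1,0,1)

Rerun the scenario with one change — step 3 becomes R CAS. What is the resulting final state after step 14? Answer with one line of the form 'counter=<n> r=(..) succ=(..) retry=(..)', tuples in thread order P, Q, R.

counter=14 r=(12,13,9) succ=(1,3,1) retry=(1,0,1)

(re-executing from step 3 with the substitution; state before step 3: counter=9 r=(9,0,9) succ=(0,0,0) retry=(0,0,0))
step 3 (R CAS): counter=10 r=(9,0,9) succ=(0,0,1) retry=(0,0,0)
step 4 (P LOAD): counter=10 r=(10,0,9) succ=(0,0,1) retry=(0,0,0)
step 5 (Q LOAD): counter=10 r=(10,10,9) succ=(0,0,1) retry=(0,0,0)
step 6 (Q CAS): counter=11 r=(10,10,9) succ=(0,1,1) retry=(0,0,0)
step 7 (Q LOAD): counter=11 r=(10,11,9) succ=(0,1,1) retry=(0,0,0)
step 8 (R CAS): counter=11 r=(10,11,9) succ=(0,1,1) retry=(0,0,1)
step 9 (P CAS): counter=11 r=(10,11,9) succ=(0,1,1) retry=(1,0,1)
step 10 (Q CAS): counter=12 r=(10,11,9) succ=(0,2,1) retry=(1,0,1)
step 11 (P LOAD): counter=12 r=(12,11,9) succ=(0,2,1) retry=(1,0,1)
step 12 (P CAS): counter=13 r=(12,11,9) succ=(1,2,1) retry=(1,0,1)
step 13 (Q LOAD): counter=13 r=(12,13,9) succ=(1,2,1) retry=(1,0,1)
step 14 (Q CAS): counter=14 r=(12,13,9) succ=(1,3,1) retry=(1,0,1)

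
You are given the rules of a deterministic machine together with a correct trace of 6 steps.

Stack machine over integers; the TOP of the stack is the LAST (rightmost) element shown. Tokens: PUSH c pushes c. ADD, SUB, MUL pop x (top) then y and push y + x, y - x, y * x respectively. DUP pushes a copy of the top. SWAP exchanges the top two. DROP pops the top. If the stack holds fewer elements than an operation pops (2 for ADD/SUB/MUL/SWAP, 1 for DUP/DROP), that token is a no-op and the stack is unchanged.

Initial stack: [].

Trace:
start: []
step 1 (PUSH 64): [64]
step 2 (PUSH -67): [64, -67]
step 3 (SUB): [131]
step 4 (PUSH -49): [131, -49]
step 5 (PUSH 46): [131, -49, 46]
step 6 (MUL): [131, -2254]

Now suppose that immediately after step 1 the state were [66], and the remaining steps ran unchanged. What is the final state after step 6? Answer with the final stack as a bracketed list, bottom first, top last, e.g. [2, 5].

[133, -2254]

state after step 1 := [66]
step 2 (PUSH -67): [66, -67]
step 3 (SUB): [133]
step 4 (PUSH -49): [133, -49]
step 5 (PUSH 46): [133, -49, 46]
step 6 (MUL): [133, -2254]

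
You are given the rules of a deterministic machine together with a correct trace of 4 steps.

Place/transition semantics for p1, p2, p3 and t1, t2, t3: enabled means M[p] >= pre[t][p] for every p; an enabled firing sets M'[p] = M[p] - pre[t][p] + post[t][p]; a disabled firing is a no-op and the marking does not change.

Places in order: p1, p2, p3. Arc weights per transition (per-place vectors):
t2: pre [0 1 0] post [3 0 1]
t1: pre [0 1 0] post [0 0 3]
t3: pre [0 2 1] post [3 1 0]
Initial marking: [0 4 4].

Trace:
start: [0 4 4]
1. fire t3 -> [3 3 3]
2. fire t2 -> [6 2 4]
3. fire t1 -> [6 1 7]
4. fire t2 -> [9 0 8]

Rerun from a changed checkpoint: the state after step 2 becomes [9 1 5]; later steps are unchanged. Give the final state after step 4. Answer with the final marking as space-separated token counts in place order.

state after step 2 := [9 1 5]
3. fire t1 -> [9 0 8]
4. fire t2 -> [9 0 8]

9 0 8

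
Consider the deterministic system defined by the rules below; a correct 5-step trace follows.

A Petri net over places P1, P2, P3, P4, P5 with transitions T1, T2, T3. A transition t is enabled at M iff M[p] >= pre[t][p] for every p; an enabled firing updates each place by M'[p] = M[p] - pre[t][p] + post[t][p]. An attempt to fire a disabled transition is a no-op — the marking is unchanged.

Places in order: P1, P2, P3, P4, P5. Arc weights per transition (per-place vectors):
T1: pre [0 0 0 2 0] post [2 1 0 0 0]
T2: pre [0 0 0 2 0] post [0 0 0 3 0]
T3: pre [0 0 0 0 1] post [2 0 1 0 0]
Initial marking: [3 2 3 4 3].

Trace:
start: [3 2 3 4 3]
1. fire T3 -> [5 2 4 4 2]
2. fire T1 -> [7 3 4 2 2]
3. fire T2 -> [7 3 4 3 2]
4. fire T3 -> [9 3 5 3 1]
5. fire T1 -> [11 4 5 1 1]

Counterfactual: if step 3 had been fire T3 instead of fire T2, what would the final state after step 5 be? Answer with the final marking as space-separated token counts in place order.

13 4 6 0 0

(re-executing from step 3 with the substitution; state before step 3: [7 3 4 2 2])
3. fire T3 -> [9 3 5 2 1]
4. fire T3 -> [11 3 6 2 0]
5. fire T1 -> [13 4 6 0 0]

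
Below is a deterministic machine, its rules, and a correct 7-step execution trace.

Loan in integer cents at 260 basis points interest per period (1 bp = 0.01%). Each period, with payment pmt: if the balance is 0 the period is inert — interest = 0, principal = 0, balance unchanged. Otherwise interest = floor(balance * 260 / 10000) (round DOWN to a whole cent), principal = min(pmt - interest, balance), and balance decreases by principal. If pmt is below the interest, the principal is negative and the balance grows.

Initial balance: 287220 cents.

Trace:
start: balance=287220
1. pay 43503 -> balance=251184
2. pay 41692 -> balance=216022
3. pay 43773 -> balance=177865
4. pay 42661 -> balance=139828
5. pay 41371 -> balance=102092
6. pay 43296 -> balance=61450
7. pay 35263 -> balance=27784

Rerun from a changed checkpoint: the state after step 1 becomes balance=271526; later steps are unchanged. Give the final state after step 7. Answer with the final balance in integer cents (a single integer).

51514

state after step 1 := balance=271526
2. pay 41692 -> balance=236893
3. pay 43773 -> balance=199279
4. pay 42661 -> balance=161799
5. pay 41371 -> balance=124634
6. pay 43296 -> balance=84578
7. pay 35263 -> balance=51514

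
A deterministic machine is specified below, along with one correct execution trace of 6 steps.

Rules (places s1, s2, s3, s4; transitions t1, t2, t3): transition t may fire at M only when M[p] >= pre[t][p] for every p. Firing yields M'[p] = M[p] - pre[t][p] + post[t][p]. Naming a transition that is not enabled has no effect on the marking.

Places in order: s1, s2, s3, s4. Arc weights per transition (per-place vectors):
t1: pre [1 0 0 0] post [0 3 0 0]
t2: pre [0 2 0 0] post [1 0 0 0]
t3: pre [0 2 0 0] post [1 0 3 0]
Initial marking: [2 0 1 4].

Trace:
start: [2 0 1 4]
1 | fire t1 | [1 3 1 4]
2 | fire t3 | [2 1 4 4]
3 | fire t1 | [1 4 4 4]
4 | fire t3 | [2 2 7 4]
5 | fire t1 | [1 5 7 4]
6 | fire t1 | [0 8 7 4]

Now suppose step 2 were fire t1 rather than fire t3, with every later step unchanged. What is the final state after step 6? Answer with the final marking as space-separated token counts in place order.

0 7 4 4

(re-executing from step 2 with the substitution; state before step 2: [1 3 1 4])
2 | fire t1 | [0 6 1 4]
3 | fire t1 | [0 6 1 4]
4 | fire t3 | [1 4 4 4]
5 | fire t1 | [0 7 4 4]
6 | fire t1 | [0 7 4 4]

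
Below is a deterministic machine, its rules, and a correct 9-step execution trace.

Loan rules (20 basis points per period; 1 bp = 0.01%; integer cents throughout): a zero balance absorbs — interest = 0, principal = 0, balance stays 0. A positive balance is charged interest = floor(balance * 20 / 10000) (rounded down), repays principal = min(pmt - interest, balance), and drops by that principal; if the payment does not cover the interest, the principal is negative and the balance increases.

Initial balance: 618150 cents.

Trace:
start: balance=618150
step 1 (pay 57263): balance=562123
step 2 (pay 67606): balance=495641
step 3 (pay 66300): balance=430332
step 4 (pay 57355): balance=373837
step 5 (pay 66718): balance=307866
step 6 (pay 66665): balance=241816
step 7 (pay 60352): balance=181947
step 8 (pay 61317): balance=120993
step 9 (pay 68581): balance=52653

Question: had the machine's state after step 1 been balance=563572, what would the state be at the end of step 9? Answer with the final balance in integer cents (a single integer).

54126

state after step 1 := balance=563572
step 2 (pay 67606): balance=497093
step 3 (pay 66300): balance=431787
step 4 (pay 57355): balance=375295
step 5 (pay 66718): balance=309327
step 6 (pay 66665): balance=243280
step 7 (pay 60352): balance=183414
step 8 (pay 61317): balance=122463
step 9 (pay 68581): balance=54126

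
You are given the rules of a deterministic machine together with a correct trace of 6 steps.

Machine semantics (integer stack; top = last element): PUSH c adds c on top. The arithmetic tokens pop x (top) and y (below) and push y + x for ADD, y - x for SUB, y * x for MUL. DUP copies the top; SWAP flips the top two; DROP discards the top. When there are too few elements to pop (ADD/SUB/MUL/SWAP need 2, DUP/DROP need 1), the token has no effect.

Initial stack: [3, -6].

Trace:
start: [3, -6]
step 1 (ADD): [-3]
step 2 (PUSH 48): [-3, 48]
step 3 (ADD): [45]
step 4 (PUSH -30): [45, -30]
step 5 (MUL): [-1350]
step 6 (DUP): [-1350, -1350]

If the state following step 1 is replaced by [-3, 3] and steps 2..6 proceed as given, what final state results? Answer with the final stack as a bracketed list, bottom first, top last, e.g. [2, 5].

state after step 1 := [-3, 3]
step 2 (PUSH 48): [-3, 3, 48]
step 3 (ADD): [-3, 51]
step 4 (PUSH -30): [-3, 51, -30]
step 5 (MUL): [-3, -1530]
step 6 (DUP): [-3, -1530, -1530]

[-3, -1530, -1530]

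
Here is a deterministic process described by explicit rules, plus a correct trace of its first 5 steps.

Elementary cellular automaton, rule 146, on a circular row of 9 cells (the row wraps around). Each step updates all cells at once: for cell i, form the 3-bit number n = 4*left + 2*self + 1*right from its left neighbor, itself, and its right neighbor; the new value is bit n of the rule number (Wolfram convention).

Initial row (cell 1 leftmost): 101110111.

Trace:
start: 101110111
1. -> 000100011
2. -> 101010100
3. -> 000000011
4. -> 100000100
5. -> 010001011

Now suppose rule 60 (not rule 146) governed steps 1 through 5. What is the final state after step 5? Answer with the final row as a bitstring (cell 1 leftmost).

101000000

(re-executing steps 1..5 under rule 60; state before step 1: 101110111)
1. -> 011001100
2. -> 010101010
3. -> 011111111
4. -> 110000000
5. -> 101000000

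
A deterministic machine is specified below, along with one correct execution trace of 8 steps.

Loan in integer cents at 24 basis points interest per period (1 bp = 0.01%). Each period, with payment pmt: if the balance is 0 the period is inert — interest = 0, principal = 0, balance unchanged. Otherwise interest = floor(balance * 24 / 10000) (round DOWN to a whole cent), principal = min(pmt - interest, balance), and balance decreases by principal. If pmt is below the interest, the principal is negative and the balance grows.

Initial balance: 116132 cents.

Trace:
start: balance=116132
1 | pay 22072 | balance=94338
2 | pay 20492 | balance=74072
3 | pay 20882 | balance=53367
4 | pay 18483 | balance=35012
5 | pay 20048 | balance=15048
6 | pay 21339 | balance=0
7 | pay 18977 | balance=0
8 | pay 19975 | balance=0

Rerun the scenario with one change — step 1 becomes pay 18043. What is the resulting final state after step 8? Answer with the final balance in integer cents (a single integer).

0

(re-executing from step 1 with the substitution; state before step 1: balance=116132)
1 | pay 18043 | balance=98367
2 | pay 20492 | balance=78111
3 | pay 20882 | balance=57416
4 | pay 18483 | balance=39070
5 | pay 20048 | balance=19115
6 | pay 21339 | balance=0
7 | pay 18977 | balance=0
8 | pay 19975 | balance=0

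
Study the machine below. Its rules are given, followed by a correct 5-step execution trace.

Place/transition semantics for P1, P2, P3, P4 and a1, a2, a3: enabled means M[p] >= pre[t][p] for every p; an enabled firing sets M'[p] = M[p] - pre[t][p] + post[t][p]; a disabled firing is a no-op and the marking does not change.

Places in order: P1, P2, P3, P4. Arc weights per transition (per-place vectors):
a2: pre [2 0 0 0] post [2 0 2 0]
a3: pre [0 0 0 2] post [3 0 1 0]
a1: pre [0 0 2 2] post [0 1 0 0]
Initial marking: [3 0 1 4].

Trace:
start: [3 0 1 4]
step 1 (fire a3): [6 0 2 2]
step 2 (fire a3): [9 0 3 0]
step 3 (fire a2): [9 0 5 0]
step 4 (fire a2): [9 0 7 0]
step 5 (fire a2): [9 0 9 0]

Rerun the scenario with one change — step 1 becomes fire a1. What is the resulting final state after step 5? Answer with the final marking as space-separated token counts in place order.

6 0 8 2

(re-executing from step 1 with the substitution; state before step 1: [3 0 1 4])
step 1 (fire a1): [3 0 1 4]
step 2 (fire a3): [6 0 2 2]
step 3 (fire a2): [6 0 4 2]
step 4 (fire a2): [6 0 6 2]
step 5 (fire a2): [6 0 8 2]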